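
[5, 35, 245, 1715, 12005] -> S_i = 5*7^i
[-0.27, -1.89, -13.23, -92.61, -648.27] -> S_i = -0.27*7.00^i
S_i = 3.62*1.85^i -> [3.62, 6.7, 12.39, 22.92, 42.4]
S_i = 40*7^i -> [40, 280, 1960, 13720, 96040]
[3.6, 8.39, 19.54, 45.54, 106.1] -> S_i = 3.60*2.33^i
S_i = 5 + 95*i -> [5, 100, 195, 290, 385]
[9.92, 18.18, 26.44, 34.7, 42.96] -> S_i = 9.92 + 8.26*i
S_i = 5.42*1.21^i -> [5.42, 6.56, 7.94, 9.6, 11.62]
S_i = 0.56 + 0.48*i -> [0.56, 1.04, 1.52, 2.0, 2.48]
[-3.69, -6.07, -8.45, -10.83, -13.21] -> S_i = -3.69 + -2.38*i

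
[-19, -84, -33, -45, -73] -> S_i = Random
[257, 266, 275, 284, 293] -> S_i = 257 + 9*i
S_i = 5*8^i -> [5, 40, 320, 2560, 20480]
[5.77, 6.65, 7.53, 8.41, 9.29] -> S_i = 5.77 + 0.88*i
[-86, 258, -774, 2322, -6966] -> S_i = -86*-3^i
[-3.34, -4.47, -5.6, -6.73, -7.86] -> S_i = -3.34 + -1.13*i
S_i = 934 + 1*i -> [934, 935, 936, 937, 938]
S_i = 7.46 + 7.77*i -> [7.46, 15.23, 23.0, 30.77, 38.54]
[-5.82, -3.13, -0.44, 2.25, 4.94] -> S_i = -5.82 + 2.69*i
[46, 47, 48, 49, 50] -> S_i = 46 + 1*i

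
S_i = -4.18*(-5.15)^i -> [-4.18, 21.53, -110.86, 570.95, -2940.39]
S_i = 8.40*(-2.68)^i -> [8.4, -22.51, 60.33, -161.69, 433.33]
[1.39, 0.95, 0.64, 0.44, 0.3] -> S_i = 1.39*0.68^i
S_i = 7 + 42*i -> [7, 49, 91, 133, 175]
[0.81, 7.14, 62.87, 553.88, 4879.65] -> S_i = 0.81*8.81^i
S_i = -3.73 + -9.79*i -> [-3.73, -13.52, -23.31, -33.1, -42.89]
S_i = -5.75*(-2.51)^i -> [-5.75, 14.43, -36.23, 90.93, -228.22]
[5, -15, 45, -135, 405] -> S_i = 5*-3^i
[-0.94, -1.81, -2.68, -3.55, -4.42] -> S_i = -0.94 + -0.87*i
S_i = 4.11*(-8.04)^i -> [4.11, -33.04, 265.68, -2136.04, 17173.78]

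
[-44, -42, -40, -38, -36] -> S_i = -44 + 2*i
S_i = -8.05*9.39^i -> [-8.05, -75.59, -709.79, -6664.88, -62583.27]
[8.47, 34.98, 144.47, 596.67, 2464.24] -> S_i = 8.47*4.13^i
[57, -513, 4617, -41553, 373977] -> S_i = 57*-9^i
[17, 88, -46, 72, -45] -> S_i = Random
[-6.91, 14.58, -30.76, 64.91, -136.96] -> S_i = -6.91*(-2.11)^i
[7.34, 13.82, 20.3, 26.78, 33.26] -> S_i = 7.34 + 6.48*i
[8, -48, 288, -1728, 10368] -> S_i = 8*-6^i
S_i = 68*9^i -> [68, 612, 5508, 49572, 446148]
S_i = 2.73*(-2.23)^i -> [2.73, -6.09, 13.58, -30.27, 67.51]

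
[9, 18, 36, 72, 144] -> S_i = 9*2^i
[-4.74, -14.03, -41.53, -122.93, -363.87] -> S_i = -4.74*2.96^i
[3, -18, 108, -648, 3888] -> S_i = 3*-6^i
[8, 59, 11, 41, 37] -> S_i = Random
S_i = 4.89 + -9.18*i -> [4.89, -4.29, -13.47, -22.65, -31.83]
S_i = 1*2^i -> [1, 2, 4, 8, 16]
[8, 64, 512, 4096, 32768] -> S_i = 8*8^i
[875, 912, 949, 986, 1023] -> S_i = 875 + 37*i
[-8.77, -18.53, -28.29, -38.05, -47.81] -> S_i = -8.77 + -9.76*i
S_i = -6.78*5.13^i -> [-6.78, -34.78, -178.43, -915.34, -4695.69]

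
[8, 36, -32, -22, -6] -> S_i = Random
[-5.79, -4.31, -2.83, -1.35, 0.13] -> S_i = -5.79 + 1.48*i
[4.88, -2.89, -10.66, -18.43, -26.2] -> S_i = 4.88 + -7.77*i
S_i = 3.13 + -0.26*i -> [3.13, 2.87, 2.61, 2.35, 2.09]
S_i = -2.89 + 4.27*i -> [-2.89, 1.38, 5.65, 9.92, 14.19]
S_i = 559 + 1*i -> [559, 560, 561, 562, 563]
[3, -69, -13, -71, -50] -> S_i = Random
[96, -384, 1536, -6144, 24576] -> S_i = 96*-4^i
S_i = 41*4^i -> [41, 164, 656, 2624, 10496]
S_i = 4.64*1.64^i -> [4.64, 7.61, 12.48, 20.47, 33.57]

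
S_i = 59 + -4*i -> [59, 55, 51, 47, 43]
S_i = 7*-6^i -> [7, -42, 252, -1512, 9072]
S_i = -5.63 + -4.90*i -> [-5.63, -10.53, -15.43, -20.33, -25.23]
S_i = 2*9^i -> [2, 18, 162, 1458, 13122]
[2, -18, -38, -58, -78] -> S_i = 2 + -20*i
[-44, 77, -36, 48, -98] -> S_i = Random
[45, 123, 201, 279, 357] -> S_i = 45 + 78*i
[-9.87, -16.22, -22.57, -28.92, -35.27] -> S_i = -9.87 + -6.35*i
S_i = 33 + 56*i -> [33, 89, 145, 201, 257]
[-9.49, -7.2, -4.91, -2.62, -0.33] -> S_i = -9.49 + 2.29*i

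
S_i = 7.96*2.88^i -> [7.96, 22.92, 66.02, 190.15, 547.62]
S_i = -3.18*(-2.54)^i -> [-3.18, 8.08, -20.52, 52.11, -132.36]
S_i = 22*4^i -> [22, 88, 352, 1408, 5632]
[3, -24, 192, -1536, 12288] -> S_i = 3*-8^i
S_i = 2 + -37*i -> [2, -35, -72, -109, -146]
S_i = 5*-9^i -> [5, -45, 405, -3645, 32805]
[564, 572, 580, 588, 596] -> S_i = 564 + 8*i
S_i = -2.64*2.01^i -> [-2.64, -5.31, -10.67, -21.44, -43.09]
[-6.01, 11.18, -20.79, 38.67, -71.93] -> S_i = -6.01*(-1.86)^i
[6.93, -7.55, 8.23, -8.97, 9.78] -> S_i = 6.93*(-1.09)^i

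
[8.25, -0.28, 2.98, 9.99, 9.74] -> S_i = Random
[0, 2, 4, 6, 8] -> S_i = 0 + 2*i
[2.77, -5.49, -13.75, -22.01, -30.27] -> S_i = 2.77 + -8.26*i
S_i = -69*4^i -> [-69, -276, -1104, -4416, -17664]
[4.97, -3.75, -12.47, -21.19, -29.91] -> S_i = 4.97 + -8.72*i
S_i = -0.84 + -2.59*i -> [-0.84, -3.43, -6.02, -8.61, -11.2]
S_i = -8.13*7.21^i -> [-8.13, -58.62, -422.63, -3047.17, -21970.08]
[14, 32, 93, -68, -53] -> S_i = Random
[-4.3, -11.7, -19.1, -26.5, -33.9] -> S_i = -4.30 + -7.40*i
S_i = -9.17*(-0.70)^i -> [-9.17, 6.42, -4.49, 3.15, -2.2]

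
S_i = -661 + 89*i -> [-661, -572, -483, -394, -305]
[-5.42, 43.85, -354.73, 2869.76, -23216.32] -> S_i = -5.42*(-8.09)^i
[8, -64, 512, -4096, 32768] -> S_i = 8*-8^i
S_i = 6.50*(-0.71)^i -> [6.5, -4.62, 3.28, -2.33, 1.65]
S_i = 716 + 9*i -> [716, 725, 734, 743, 752]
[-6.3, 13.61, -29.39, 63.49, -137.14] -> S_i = -6.30*(-2.16)^i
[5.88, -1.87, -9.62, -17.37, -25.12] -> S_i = 5.88 + -7.75*i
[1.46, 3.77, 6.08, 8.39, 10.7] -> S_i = 1.46 + 2.31*i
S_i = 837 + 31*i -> [837, 868, 899, 930, 961]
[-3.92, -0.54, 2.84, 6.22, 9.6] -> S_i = -3.92 + 3.38*i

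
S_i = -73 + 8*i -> [-73, -65, -57, -49, -41]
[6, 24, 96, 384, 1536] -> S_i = 6*4^i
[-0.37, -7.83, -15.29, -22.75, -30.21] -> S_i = -0.37 + -7.46*i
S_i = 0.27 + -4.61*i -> [0.27, -4.34, -8.95, -13.56, -18.17]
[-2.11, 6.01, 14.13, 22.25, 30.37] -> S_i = -2.11 + 8.12*i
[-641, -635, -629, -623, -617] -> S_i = -641 + 6*i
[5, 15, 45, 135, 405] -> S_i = 5*3^i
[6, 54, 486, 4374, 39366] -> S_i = 6*9^i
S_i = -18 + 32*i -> [-18, 14, 46, 78, 110]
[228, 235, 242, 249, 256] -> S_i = 228 + 7*i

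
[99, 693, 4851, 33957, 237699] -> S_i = 99*7^i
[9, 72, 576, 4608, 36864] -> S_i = 9*8^i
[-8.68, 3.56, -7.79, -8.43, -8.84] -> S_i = Random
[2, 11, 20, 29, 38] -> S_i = 2 + 9*i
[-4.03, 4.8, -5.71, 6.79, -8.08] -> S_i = -4.03*(-1.19)^i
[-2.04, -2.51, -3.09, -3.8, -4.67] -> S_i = -2.04*1.23^i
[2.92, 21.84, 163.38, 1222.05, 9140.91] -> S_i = 2.92*7.48^i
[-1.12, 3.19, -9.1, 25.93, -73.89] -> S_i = -1.12*(-2.85)^i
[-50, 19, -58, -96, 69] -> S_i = Random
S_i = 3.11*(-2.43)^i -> [3.11, -7.56, 18.36, -44.63, 108.44]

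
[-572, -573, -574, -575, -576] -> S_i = -572 + -1*i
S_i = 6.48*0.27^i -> [6.48, 1.75, 0.47, 0.13, 0.03]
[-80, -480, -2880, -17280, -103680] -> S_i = -80*6^i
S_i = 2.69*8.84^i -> [2.69, 23.78, 210.21, 1858.27, 16427.12]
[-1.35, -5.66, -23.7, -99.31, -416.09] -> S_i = -1.35*4.19^i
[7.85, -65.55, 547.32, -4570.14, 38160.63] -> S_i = 7.85*(-8.35)^i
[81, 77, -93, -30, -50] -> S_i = Random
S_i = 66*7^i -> [66, 462, 3234, 22638, 158466]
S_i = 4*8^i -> [4, 32, 256, 2048, 16384]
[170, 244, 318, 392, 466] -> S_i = 170 + 74*i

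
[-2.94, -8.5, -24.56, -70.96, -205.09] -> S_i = -2.94*2.89^i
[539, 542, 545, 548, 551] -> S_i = 539 + 3*i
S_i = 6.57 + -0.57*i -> [6.57, 6.0, 5.43, 4.86, 4.29]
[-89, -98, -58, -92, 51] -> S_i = Random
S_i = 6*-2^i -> [6, -12, 24, -48, 96]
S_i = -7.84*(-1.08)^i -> [-7.84, 8.47, -9.14, 9.88, -10.67]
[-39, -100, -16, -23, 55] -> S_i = Random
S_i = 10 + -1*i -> [10, 9, 8, 7, 6]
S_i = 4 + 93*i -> [4, 97, 190, 283, 376]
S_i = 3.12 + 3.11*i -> [3.12, 6.23, 9.34, 12.45, 15.56]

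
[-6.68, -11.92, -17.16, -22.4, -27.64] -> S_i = -6.68 + -5.24*i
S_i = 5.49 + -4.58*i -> [5.49, 0.91, -3.67, -8.25, -12.83]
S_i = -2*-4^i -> [-2, 8, -32, 128, -512]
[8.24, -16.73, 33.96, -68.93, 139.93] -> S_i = 8.24*(-2.03)^i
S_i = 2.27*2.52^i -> [2.27, 5.72, 14.42, 36.33, 91.54]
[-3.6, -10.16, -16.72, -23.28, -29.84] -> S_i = -3.60 + -6.56*i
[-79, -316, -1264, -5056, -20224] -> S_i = -79*4^i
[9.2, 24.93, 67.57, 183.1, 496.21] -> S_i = 9.20*2.71^i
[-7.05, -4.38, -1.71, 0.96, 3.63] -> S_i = -7.05 + 2.67*i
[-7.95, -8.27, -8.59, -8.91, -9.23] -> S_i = -7.95 + -0.32*i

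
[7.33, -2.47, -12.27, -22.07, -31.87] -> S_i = 7.33 + -9.80*i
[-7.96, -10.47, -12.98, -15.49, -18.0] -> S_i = -7.96 + -2.51*i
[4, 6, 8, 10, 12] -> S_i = 4 + 2*i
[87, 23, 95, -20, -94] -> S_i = Random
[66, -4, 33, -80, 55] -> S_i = Random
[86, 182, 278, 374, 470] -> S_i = 86 + 96*i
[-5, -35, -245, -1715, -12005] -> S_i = -5*7^i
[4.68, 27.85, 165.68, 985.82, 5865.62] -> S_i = 4.68*5.95^i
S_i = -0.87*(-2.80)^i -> [-0.87, 2.44, -6.82, 19.1, -53.48]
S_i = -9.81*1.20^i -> [-9.81, -11.77, -14.13, -16.95, -20.34]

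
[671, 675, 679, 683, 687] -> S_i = 671 + 4*i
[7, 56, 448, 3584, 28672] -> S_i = 7*8^i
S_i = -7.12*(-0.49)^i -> [-7.12, 3.49, -1.71, 0.84, -0.41]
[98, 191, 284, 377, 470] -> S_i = 98 + 93*i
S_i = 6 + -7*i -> [6, -1, -8, -15, -22]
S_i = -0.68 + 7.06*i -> [-0.68, 6.38, 13.44, 20.5, 27.56]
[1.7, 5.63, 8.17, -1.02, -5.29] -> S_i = Random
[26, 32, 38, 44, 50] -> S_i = 26 + 6*i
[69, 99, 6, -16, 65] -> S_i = Random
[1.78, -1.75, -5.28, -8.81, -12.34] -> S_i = 1.78 + -3.53*i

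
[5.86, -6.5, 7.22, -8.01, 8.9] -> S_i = 5.86*(-1.11)^i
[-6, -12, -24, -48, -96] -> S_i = -6*2^i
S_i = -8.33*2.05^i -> [-8.33, -17.08, -35.01, -71.76, -147.12]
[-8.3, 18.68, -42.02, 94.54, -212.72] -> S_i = -8.30*(-2.25)^i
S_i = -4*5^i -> [-4, -20, -100, -500, -2500]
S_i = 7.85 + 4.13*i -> [7.85, 11.98, 16.11, 20.24, 24.37]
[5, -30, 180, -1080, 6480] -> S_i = 5*-6^i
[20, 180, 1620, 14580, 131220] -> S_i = 20*9^i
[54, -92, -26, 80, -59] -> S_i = Random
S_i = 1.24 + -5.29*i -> [1.24, -4.05, -9.34, -14.63, -19.92]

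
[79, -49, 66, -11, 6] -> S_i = Random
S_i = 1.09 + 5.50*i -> [1.09, 6.59, 12.09, 17.59, 23.09]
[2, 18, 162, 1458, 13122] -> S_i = 2*9^i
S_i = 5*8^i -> [5, 40, 320, 2560, 20480]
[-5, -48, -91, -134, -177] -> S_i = -5 + -43*i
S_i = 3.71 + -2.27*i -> [3.71, 1.44, -0.83, -3.1, -5.37]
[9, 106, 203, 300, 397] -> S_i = 9 + 97*i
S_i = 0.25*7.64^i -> [0.25, 1.91, 14.59, 111.49, 851.75]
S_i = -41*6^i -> [-41, -246, -1476, -8856, -53136]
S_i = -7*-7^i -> [-7, 49, -343, 2401, -16807]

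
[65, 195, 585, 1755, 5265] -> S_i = 65*3^i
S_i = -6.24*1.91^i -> [-6.24, -11.92, -22.76, -43.48, -83.05]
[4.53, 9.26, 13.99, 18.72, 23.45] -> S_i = 4.53 + 4.73*i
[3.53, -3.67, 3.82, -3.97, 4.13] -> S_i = 3.53*(-1.04)^i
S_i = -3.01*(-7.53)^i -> [-3.01, 22.67, -170.67, 1285.14, -9677.13]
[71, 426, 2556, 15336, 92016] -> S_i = 71*6^i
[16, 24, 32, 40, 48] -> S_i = 16 + 8*i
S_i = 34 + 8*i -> [34, 42, 50, 58, 66]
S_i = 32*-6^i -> [32, -192, 1152, -6912, 41472]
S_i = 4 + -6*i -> [4, -2, -8, -14, -20]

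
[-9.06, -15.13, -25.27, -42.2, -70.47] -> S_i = -9.06*1.67^i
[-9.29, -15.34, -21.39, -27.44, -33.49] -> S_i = -9.29 + -6.05*i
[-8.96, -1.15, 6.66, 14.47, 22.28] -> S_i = -8.96 + 7.81*i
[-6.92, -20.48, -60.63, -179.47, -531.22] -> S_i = -6.92*2.96^i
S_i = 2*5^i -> [2, 10, 50, 250, 1250]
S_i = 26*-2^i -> [26, -52, 104, -208, 416]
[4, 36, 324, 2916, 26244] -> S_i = 4*9^i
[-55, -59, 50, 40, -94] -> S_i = Random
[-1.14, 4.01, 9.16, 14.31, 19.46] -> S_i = -1.14 + 5.15*i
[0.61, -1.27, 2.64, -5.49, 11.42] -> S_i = 0.61*(-2.08)^i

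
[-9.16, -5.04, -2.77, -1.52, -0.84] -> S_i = -9.16*0.55^i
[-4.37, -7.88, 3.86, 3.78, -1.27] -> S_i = Random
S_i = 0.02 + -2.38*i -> [0.02, -2.36, -4.74, -7.12, -9.5]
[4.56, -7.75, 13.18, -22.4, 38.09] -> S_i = 4.56*(-1.70)^i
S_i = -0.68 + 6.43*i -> [-0.68, 5.75, 12.18, 18.61, 25.04]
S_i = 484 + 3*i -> [484, 487, 490, 493, 496]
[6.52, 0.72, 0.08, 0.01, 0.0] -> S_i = 6.52*0.11^i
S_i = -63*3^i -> [-63, -189, -567, -1701, -5103]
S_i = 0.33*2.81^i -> [0.33, 0.93, 2.61, 7.32, 20.57]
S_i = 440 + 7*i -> [440, 447, 454, 461, 468]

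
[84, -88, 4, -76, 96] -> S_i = Random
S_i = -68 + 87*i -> [-68, 19, 106, 193, 280]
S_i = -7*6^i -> [-7, -42, -252, -1512, -9072]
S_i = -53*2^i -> [-53, -106, -212, -424, -848]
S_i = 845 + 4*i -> [845, 849, 853, 857, 861]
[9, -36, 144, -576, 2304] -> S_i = 9*-4^i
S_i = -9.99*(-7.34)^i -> [-9.99, 73.33, -538.22, 3950.51, -28996.78]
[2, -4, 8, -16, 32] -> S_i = 2*-2^i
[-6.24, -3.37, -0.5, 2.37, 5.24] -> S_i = -6.24 + 2.87*i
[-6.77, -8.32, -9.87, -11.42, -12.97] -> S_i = -6.77 + -1.55*i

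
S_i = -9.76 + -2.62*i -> [-9.76, -12.38, -15.0, -17.62, -20.24]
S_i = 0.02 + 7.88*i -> [0.02, 7.9, 15.78, 23.66, 31.54]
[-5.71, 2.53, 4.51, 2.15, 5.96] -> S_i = Random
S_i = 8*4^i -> [8, 32, 128, 512, 2048]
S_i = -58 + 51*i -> [-58, -7, 44, 95, 146]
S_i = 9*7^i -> [9, 63, 441, 3087, 21609]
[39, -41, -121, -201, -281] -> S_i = 39 + -80*i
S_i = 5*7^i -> [5, 35, 245, 1715, 12005]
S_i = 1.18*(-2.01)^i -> [1.18, -2.37, 4.77, -9.58, 19.26]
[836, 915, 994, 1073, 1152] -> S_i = 836 + 79*i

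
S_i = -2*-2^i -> [-2, 4, -8, 16, -32]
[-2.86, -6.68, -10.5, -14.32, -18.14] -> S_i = -2.86 + -3.82*i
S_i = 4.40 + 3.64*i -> [4.4, 8.04, 11.68, 15.32, 18.96]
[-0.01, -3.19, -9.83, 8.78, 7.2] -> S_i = Random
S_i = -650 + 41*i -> [-650, -609, -568, -527, -486]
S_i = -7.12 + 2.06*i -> [-7.12, -5.06, -3.0, -0.94, 1.12]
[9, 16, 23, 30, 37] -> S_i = 9 + 7*i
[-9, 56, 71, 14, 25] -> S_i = Random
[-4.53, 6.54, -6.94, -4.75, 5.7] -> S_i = Random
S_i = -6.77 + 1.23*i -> [-6.77, -5.54, -4.31, -3.08, -1.85]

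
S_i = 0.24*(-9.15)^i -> [0.24, -2.2, 20.09, -183.85, 1682.27]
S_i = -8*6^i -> [-8, -48, -288, -1728, -10368]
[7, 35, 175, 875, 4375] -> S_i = 7*5^i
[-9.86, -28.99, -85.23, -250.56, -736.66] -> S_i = -9.86*2.94^i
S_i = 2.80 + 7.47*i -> [2.8, 10.27, 17.74, 25.21, 32.68]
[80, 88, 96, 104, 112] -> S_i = 80 + 8*i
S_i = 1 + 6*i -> [1, 7, 13, 19, 25]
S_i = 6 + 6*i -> [6, 12, 18, 24, 30]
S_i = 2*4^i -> [2, 8, 32, 128, 512]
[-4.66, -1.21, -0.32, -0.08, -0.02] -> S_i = -4.66*0.26^i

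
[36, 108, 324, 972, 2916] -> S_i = 36*3^i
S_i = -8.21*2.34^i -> [-8.21, -19.21, -44.95, -105.19, -246.15]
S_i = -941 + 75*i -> [-941, -866, -791, -716, -641]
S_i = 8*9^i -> [8, 72, 648, 5832, 52488]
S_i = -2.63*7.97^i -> [-2.63, -20.96, -167.06, -1331.47, -10611.8]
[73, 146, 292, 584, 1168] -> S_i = 73*2^i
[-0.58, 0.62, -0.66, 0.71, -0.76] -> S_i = -0.58*(-1.07)^i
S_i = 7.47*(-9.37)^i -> [7.47, -69.99, 655.84, -6145.25, 57580.97]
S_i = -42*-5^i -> [-42, 210, -1050, 5250, -26250]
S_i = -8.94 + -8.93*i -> [-8.94, -17.87, -26.8, -35.73, -44.66]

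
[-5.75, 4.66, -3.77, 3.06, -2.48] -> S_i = -5.75*(-0.81)^i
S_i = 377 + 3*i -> [377, 380, 383, 386, 389]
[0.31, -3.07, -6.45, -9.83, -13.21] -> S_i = 0.31 + -3.38*i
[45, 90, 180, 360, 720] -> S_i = 45*2^i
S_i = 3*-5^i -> [3, -15, 75, -375, 1875]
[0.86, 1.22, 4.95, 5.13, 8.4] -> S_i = Random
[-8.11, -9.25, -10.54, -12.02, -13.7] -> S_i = -8.11*1.14^i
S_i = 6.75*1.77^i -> [6.75, 11.95, 21.15, 37.43, 66.25]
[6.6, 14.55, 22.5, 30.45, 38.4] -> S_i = 6.60 + 7.95*i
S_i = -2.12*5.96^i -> [-2.12, -12.64, -75.31, -448.82, -2674.98]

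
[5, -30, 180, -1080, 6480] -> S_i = 5*-6^i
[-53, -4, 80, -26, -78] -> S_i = Random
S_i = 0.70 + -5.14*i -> [0.7, -4.44, -9.58, -14.72, -19.86]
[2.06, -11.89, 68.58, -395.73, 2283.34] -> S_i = 2.06*(-5.77)^i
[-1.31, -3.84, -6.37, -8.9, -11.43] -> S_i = -1.31 + -2.53*i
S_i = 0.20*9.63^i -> [0.2, 1.93, 18.55, 178.61, 1720.03]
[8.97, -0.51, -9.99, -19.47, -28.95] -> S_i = 8.97 + -9.48*i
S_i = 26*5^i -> [26, 130, 650, 3250, 16250]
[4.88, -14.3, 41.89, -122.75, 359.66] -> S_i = 4.88*(-2.93)^i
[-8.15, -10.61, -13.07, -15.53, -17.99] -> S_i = -8.15 + -2.46*i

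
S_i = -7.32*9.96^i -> [-7.32, -72.91, -726.16, -7232.51, -72035.81]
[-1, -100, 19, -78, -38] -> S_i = Random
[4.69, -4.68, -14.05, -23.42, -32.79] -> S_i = 4.69 + -9.37*i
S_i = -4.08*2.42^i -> [-4.08, -9.87, -23.89, -57.82, -139.93]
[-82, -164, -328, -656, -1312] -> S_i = -82*2^i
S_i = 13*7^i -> [13, 91, 637, 4459, 31213]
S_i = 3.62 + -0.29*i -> [3.62, 3.33, 3.04, 2.75, 2.46]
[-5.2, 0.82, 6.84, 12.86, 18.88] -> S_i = -5.20 + 6.02*i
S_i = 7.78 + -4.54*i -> [7.78, 3.24, -1.3, -5.84, -10.38]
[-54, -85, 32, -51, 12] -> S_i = Random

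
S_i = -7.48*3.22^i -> [-7.48, -24.09, -77.56, -249.73, -804.13]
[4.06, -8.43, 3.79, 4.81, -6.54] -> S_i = Random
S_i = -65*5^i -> [-65, -325, -1625, -8125, -40625]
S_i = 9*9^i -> [9, 81, 729, 6561, 59049]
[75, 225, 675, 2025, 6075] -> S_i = 75*3^i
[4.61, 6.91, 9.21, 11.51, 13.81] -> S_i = 4.61 + 2.30*i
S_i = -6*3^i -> [-6, -18, -54, -162, -486]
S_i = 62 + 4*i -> [62, 66, 70, 74, 78]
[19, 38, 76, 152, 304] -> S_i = 19*2^i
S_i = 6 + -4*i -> [6, 2, -2, -6, -10]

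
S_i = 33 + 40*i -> [33, 73, 113, 153, 193]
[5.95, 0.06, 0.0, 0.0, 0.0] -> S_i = 5.95*0.01^i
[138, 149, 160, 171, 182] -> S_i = 138 + 11*i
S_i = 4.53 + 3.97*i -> [4.53, 8.5, 12.47, 16.44, 20.41]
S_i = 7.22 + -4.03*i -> [7.22, 3.19, -0.84, -4.87, -8.9]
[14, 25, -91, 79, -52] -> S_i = Random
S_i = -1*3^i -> [-1, -3, -9, -27, -81]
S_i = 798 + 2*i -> [798, 800, 802, 804, 806]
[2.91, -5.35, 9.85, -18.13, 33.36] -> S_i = 2.91*(-1.84)^i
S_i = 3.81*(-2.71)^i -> [3.81, -10.33, 27.98, -75.83, 205.5]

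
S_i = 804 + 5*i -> [804, 809, 814, 819, 824]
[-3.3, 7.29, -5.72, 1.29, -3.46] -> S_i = Random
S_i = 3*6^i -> [3, 18, 108, 648, 3888]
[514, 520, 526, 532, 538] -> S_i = 514 + 6*i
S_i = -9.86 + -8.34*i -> [-9.86, -18.2, -26.54, -34.88, -43.22]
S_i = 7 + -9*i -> [7, -2, -11, -20, -29]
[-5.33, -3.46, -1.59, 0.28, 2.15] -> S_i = -5.33 + 1.87*i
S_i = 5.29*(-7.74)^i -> [5.29, -40.94, 316.91, -2452.89, 18985.39]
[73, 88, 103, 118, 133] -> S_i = 73 + 15*i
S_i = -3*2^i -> [-3, -6, -12, -24, -48]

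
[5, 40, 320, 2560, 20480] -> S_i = 5*8^i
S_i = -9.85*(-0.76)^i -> [-9.85, 7.49, -5.69, 4.32, -3.29]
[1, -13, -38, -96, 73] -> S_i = Random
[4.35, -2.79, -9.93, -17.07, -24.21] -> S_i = 4.35 + -7.14*i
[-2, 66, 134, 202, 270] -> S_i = -2 + 68*i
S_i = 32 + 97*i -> [32, 129, 226, 323, 420]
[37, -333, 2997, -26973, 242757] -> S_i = 37*-9^i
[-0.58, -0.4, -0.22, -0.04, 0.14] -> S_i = -0.58 + 0.18*i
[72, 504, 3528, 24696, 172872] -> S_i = 72*7^i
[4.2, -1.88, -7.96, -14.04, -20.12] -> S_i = 4.20 + -6.08*i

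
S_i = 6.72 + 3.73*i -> [6.72, 10.45, 14.18, 17.91, 21.64]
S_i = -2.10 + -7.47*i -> [-2.1, -9.57, -17.04, -24.51, -31.98]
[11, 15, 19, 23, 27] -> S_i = 11 + 4*i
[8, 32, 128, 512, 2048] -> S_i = 8*4^i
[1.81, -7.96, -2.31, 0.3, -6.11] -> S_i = Random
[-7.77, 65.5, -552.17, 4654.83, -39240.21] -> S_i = -7.77*(-8.43)^i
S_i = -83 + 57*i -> [-83, -26, 31, 88, 145]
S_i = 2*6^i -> [2, 12, 72, 432, 2592]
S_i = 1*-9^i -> [1, -9, 81, -729, 6561]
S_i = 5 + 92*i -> [5, 97, 189, 281, 373]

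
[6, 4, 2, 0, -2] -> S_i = 6 + -2*i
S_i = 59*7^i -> [59, 413, 2891, 20237, 141659]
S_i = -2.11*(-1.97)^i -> [-2.11, 4.16, -8.19, 16.13, -31.78]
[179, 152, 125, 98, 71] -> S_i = 179 + -27*i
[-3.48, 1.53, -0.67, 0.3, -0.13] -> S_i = -3.48*(-0.44)^i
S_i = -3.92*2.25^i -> [-3.92, -8.82, -19.84, -44.65, -100.47]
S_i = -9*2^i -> [-9, -18, -36, -72, -144]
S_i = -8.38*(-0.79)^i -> [-8.38, 6.62, -5.23, 4.13, -3.26]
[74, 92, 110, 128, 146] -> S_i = 74 + 18*i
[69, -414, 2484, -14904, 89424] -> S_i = 69*-6^i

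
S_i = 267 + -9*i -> [267, 258, 249, 240, 231]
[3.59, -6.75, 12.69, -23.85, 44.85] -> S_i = 3.59*(-1.88)^i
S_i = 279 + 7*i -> [279, 286, 293, 300, 307]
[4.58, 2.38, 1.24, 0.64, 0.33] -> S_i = 4.58*0.52^i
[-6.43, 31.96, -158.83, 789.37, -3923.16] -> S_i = -6.43*(-4.97)^i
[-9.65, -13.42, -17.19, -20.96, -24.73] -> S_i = -9.65 + -3.77*i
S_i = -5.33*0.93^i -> [-5.33, -4.96, -4.61, -4.29, -3.99]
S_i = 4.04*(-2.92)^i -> [4.04, -11.8, 34.45, -100.58, 293.71]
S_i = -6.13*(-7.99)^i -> [-6.13, 48.98, -391.34, 3126.81, -24983.17]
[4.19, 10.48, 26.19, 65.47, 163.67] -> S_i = 4.19*2.50^i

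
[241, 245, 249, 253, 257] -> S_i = 241 + 4*i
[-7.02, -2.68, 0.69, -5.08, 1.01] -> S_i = Random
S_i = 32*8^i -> [32, 256, 2048, 16384, 131072]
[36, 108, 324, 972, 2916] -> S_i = 36*3^i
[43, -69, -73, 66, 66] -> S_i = Random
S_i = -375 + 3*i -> [-375, -372, -369, -366, -363]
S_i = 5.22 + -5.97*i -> [5.22, -0.75, -6.72, -12.69, -18.66]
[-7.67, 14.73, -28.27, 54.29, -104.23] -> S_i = -7.67*(-1.92)^i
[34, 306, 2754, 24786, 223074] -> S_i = 34*9^i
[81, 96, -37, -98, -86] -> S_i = Random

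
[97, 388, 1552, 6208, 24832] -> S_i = 97*4^i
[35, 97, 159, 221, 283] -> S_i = 35 + 62*i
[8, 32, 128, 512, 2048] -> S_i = 8*4^i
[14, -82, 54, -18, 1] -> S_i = Random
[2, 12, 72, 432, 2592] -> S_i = 2*6^i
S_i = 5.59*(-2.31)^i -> [5.59, -12.91, 29.83, -68.9, 159.17]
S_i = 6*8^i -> [6, 48, 384, 3072, 24576]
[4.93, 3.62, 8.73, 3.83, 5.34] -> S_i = Random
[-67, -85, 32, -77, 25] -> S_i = Random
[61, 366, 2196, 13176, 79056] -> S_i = 61*6^i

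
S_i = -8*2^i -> [-8, -16, -32, -64, -128]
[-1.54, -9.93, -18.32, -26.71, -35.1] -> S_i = -1.54 + -8.39*i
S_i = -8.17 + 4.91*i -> [-8.17, -3.26, 1.65, 6.56, 11.47]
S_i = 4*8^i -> [4, 32, 256, 2048, 16384]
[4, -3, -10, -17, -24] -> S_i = 4 + -7*i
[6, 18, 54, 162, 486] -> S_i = 6*3^i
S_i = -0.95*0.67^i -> [-0.95, -0.64, -0.43, -0.29, -0.19]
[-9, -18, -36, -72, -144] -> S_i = -9*2^i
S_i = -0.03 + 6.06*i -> [-0.03, 6.03, 12.09, 18.15, 24.21]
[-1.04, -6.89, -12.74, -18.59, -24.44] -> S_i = -1.04 + -5.85*i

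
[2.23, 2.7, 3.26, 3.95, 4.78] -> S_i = 2.23*1.21^i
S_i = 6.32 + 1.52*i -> [6.32, 7.84, 9.36, 10.88, 12.4]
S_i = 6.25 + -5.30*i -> [6.25, 0.95, -4.35, -9.65, -14.95]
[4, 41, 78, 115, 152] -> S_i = 4 + 37*i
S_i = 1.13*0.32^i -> [1.13, 0.36, 0.12, 0.04, 0.01]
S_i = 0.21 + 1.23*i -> [0.21, 1.44, 2.67, 3.9, 5.13]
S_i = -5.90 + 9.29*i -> [-5.9, 3.39, 12.68, 21.97, 31.26]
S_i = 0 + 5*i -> [0, 5, 10, 15, 20]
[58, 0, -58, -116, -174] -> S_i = 58 + -58*i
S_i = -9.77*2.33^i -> [-9.77, -22.76, -53.04, -123.58, -287.95]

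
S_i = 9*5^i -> [9, 45, 225, 1125, 5625]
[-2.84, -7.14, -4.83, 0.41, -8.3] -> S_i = Random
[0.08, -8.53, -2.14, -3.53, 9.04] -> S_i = Random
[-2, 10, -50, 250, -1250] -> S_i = -2*-5^i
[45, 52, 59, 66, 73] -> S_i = 45 + 7*i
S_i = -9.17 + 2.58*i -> [-9.17, -6.59, -4.01, -1.43, 1.15]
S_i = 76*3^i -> [76, 228, 684, 2052, 6156]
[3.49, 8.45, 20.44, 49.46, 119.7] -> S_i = 3.49*2.42^i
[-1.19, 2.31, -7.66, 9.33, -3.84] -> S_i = Random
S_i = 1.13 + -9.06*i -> [1.13, -7.93, -16.99, -26.05, -35.11]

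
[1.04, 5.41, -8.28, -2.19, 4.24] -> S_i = Random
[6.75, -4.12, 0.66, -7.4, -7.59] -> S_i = Random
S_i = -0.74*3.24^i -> [-0.74, -2.4, -7.77, -25.17, -81.55]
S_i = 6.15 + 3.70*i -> [6.15, 9.85, 13.55, 17.25, 20.95]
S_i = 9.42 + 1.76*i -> [9.42, 11.18, 12.94, 14.7, 16.46]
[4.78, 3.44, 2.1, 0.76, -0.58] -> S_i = 4.78 + -1.34*i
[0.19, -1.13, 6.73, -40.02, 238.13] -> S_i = 0.19*(-5.95)^i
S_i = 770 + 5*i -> [770, 775, 780, 785, 790]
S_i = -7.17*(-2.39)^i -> [-7.17, 17.14, -40.96, 97.88, -233.94]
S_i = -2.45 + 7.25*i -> [-2.45, 4.8, 12.05, 19.3, 26.55]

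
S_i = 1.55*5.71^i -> [1.55, 8.85, 50.54, 288.56, 1647.69]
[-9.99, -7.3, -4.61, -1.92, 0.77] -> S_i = -9.99 + 2.69*i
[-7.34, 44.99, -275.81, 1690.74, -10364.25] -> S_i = -7.34*(-6.13)^i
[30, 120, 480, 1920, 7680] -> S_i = 30*4^i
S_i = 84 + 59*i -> [84, 143, 202, 261, 320]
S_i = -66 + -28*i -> [-66, -94, -122, -150, -178]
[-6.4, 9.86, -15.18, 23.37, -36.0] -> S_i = -6.40*(-1.54)^i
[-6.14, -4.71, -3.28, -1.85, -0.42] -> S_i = -6.14 + 1.43*i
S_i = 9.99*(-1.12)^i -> [9.99, -11.19, 12.53, -14.04, 15.72]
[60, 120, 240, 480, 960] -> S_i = 60*2^i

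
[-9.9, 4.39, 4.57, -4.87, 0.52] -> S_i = Random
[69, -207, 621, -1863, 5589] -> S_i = 69*-3^i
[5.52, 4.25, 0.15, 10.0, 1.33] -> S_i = Random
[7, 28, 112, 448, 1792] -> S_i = 7*4^i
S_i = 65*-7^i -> [65, -455, 3185, -22295, 156065]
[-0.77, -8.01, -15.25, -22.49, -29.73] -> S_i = -0.77 + -7.24*i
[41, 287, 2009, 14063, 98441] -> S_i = 41*7^i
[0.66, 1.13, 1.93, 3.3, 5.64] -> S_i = 0.66*1.71^i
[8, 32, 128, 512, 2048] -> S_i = 8*4^i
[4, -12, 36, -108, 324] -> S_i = 4*-3^i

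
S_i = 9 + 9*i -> [9, 18, 27, 36, 45]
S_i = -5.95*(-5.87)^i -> [-5.95, 34.93, -205.02, 1203.46, -7064.3]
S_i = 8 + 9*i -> [8, 17, 26, 35, 44]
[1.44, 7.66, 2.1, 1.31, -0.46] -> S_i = Random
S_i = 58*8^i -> [58, 464, 3712, 29696, 237568]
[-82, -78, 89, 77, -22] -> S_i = Random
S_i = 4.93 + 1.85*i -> [4.93, 6.78, 8.63, 10.48, 12.33]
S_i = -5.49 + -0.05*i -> [-5.49, -5.54, -5.59, -5.64, -5.69]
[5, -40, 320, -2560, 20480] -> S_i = 5*-8^i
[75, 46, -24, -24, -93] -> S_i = Random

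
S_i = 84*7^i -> [84, 588, 4116, 28812, 201684]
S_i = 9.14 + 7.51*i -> [9.14, 16.65, 24.16, 31.67, 39.18]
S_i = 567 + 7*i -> [567, 574, 581, 588, 595]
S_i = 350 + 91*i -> [350, 441, 532, 623, 714]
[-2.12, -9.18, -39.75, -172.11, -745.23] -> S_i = -2.12*4.33^i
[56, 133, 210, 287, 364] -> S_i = 56 + 77*i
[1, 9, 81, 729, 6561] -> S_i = 1*9^i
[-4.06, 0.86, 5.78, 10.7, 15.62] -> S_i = -4.06 + 4.92*i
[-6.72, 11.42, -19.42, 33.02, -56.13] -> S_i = -6.72*(-1.70)^i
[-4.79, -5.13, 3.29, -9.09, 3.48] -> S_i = Random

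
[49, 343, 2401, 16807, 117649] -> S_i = 49*7^i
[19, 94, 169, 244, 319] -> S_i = 19 + 75*i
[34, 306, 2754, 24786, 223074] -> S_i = 34*9^i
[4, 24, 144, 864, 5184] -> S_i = 4*6^i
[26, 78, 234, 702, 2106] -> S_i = 26*3^i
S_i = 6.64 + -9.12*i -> [6.64, -2.48, -11.6, -20.72, -29.84]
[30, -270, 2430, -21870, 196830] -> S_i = 30*-9^i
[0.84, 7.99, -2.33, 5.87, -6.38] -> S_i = Random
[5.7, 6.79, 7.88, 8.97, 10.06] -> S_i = 5.70 + 1.09*i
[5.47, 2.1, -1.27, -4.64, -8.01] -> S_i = 5.47 + -3.37*i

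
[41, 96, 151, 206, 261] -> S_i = 41 + 55*i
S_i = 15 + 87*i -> [15, 102, 189, 276, 363]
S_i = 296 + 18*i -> [296, 314, 332, 350, 368]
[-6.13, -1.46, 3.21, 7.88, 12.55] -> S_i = -6.13 + 4.67*i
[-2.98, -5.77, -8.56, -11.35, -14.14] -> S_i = -2.98 + -2.79*i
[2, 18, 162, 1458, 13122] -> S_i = 2*9^i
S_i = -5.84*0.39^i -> [-5.84, -2.28, -0.89, -0.35, -0.14]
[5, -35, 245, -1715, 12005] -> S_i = 5*-7^i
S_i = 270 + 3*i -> [270, 273, 276, 279, 282]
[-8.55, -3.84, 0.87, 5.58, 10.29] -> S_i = -8.55 + 4.71*i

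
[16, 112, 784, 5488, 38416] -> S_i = 16*7^i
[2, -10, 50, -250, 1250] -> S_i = 2*-5^i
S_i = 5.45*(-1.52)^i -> [5.45, -8.28, 12.59, -19.14, 29.09]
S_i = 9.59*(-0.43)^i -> [9.59, -4.12, 1.77, -0.76, 0.33]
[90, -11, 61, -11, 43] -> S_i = Random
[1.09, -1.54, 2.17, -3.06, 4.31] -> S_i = 1.09*(-1.41)^i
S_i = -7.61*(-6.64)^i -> [-7.61, 50.53, -335.52, 2227.87, -14793.02]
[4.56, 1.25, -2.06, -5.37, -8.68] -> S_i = 4.56 + -3.31*i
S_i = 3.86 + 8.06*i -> [3.86, 11.92, 19.98, 28.04, 36.1]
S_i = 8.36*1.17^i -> [8.36, 9.78, 11.44, 13.39, 15.67]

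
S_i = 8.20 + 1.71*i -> [8.2, 9.91, 11.62, 13.33, 15.04]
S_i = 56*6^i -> [56, 336, 2016, 12096, 72576]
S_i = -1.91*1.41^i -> [-1.91, -2.69, -3.8, -5.35, -7.55]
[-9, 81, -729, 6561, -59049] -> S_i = -9*-9^i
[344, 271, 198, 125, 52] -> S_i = 344 + -73*i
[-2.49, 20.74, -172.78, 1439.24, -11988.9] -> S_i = -2.49*(-8.33)^i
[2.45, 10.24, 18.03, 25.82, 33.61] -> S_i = 2.45 + 7.79*i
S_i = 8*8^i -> [8, 64, 512, 4096, 32768]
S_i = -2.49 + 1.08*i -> [-2.49, -1.41, -0.33, 0.75, 1.83]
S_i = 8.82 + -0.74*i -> [8.82, 8.08, 7.34, 6.6, 5.86]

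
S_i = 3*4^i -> [3, 12, 48, 192, 768]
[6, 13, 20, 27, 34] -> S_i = 6 + 7*i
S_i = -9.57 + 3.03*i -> [-9.57, -6.54, -3.51, -0.48, 2.55]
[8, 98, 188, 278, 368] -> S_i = 8 + 90*i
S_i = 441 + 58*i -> [441, 499, 557, 615, 673]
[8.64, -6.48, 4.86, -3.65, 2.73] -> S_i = 8.64*(-0.75)^i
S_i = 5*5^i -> [5, 25, 125, 625, 3125]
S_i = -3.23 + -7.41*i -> [-3.23, -10.64, -18.05, -25.46, -32.87]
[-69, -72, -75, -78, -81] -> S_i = -69 + -3*i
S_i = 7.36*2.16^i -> [7.36, 15.9, 34.34, 74.17, 160.21]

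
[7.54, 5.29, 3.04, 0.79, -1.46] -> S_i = 7.54 + -2.25*i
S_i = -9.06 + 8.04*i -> [-9.06, -1.02, 7.02, 15.06, 23.1]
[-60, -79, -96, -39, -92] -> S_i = Random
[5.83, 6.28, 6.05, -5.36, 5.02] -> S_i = Random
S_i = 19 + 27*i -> [19, 46, 73, 100, 127]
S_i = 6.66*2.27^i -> [6.66, 15.12, 34.32, 77.9, 176.84]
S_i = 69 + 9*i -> [69, 78, 87, 96, 105]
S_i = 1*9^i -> [1, 9, 81, 729, 6561]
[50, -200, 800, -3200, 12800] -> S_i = 50*-4^i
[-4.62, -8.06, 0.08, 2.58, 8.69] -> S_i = Random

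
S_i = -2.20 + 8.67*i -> [-2.2, 6.47, 15.14, 23.81, 32.48]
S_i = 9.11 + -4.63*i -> [9.11, 4.48, -0.15, -4.78, -9.41]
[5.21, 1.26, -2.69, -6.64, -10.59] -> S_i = 5.21 + -3.95*i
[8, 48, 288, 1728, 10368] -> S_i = 8*6^i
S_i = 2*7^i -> [2, 14, 98, 686, 4802]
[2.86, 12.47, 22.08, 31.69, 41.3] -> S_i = 2.86 + 9.61*i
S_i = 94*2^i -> [94, 188, 376, 752, 1504]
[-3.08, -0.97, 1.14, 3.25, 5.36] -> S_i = -3.08 + 2.11*i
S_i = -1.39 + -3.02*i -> [-1.39, -4.41, -7.43, -10.45, -13.47]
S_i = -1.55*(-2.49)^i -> [-1.55, 3.86, -9.61, 23.93, -59.58]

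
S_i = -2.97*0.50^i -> [-2.97, -1.48, -0.74, -0.37, -0.19]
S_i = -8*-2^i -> [-8, 16, -32, 64, -128]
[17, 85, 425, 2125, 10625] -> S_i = 17*5^i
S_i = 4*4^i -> [4, 16, 64, 256, 1024]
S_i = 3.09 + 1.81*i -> [3.09, 4.9, 6.71, 8.52, 10.33]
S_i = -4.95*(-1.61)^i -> [-4.95, 7.97, -12.83, 20.66, -33.26]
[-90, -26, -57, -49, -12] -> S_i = Random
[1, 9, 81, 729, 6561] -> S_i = 1*9^i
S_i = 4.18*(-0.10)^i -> [4.18, -0.42, 0.04, -0.0, 0.0]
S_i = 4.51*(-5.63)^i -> [4.51, -25.39, 142.95, -804.83, 4531.17]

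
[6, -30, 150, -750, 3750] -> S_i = 6*-5^i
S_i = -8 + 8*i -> [-8, 0, 8, 16, 24]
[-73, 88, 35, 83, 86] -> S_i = Random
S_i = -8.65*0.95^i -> [-8.65, -8.22, -7.81, -7.42, -7.05]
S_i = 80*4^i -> [80, 320, 1280, 5120, 20480]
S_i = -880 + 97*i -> [-880, -783, -686, -589, -492]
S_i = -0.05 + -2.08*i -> [-0.05, -2.13, -4.21, -6.29, -8.37]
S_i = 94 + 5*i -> [94, 99, 104, 109, 114]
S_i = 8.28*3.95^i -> [8.28, 32.71, 129.19, 510.3, 2015.67]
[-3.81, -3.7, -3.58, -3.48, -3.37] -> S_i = -3.81*0.97^i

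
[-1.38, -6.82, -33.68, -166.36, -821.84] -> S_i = -1.38*4.94^i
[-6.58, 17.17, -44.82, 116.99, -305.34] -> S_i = -6.58*(-2.61)^i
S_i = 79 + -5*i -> [79, 74, 69, 64, 59]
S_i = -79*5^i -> [-79, -395, -1975, -9875, -49375]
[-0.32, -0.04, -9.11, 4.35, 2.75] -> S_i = Random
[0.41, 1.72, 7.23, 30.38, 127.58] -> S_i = 0.41*4.20^i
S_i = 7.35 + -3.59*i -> [7.35, 3.76, 0.17, -3.42, -7.01]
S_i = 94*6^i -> [94, 564, 3384, 20304, 121824]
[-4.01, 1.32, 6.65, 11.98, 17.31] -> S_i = -4.01 + 5.33*i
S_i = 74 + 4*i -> [74, 78, 82, 86, 90]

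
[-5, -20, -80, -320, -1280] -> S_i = -5*4^i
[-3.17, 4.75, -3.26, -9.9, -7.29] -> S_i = Random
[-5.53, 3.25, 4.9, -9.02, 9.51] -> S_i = Random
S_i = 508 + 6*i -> [508, 514, 520, 526, 532]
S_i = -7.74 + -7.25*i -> [-7.74, -14.99, -22.24, -29.49, -36.74]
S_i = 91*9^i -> [91, 819, 7371, 66339, 597051]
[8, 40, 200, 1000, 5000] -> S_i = 8*5^i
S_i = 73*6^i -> [73, 438, 2628, 15768, 94608]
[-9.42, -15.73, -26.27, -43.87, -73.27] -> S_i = -9.42*1.67^i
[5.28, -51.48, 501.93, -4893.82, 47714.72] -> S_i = 5.28*(-9.75)^i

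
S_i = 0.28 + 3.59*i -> [0.28, 3.87, 7.46, 11.05, 14.64]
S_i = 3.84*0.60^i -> [3.84, 2.3, 1.38, 0.83, 0.5]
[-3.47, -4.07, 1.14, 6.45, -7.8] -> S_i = Random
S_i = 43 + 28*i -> [43, 71, 99, 127, 155]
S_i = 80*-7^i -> [80, -560, 3920, -27440, 192080]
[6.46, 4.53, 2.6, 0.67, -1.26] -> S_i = 6.46 + -1.93*i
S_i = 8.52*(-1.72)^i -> [8.52, -14.65, 25.21, -43.35, 74.57]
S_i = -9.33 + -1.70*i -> [-9.33, -11.03, -12.73, -14.43, -16.13]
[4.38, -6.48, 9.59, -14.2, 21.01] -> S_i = 4.38*(-1.48)^i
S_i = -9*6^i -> [-9, -54, -324, -1944, -11664]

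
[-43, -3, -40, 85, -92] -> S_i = Random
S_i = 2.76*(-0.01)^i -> [2.76, -0.03, 0.0, -0.0, 0.0]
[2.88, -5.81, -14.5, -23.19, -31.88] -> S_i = 2.88 + -8.69*i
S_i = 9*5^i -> [9, 45, 225, 1125, 5625]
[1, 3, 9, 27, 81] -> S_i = 1*3^i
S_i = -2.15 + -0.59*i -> [-2.15, -2.74, -3.33, -3.92, -4.51]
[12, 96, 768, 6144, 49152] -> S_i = 12*8^i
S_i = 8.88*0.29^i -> [8.88, 2.58, 0.75, 0.22, 0.06]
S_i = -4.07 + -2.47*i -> [-4.07, -6.54, -9.01, -11.48, -13.95]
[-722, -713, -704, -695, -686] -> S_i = -722 + 9*i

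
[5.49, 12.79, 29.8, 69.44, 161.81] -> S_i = 5.49*2.33^i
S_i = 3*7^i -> [3, 21, 147, 1029, 7203]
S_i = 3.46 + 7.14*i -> [3.46, 10.6, 17.74, 24.88, 32.02]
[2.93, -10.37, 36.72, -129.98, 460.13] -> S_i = 2.93*(-3.54)^i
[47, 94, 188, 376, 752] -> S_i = 47*2^i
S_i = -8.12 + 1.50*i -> [-8.12, -6.62, -5.12, -3.62, -2.12]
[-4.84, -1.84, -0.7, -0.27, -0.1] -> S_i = -4.84*0.38^i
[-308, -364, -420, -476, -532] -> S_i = -308 + -56*i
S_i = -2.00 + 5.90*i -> [-2.0, 3.9, 9.8, 15.7, 21.6]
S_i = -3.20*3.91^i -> [-3.2, -12.51, -48.92, -191.28, -747.92]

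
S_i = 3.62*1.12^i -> [3.62, 4.05, 4.54, 5.09, 5.7]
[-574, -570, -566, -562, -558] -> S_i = -574 + 4*i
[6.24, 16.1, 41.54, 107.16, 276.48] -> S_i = 6.24*2.58^i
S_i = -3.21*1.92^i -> [-3.21, -6.16, -11.83, -22.72, -43.62]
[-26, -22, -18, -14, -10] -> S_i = -26 + 4*i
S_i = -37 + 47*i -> [-37, 10, 57, 104, 151]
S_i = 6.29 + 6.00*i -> [6.29, 12.29, 18.29, 24.29, 30.29]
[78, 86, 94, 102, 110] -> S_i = 78 + 8*i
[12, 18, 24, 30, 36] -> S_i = 12 + 6*i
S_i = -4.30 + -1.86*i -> [-4.3, -6.16, -8.02, -9.88, -11.74]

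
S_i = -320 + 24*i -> [-320, -296, -272, -248, -224]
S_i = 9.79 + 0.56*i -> [9.79, 10.35, 10.91, 11.47, 12.03]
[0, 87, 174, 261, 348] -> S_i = 0 + 87*i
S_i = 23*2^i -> [23, 46, 92, 184, 368]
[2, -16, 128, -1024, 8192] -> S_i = 2*-8^i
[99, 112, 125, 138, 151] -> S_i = 99 + 13*i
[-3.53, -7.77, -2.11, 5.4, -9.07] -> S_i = Random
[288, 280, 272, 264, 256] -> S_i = 288 + -8*i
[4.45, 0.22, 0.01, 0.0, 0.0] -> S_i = 4.45*0.05^i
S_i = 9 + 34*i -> [9, 43, 77, 111, 145]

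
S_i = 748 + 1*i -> [748, 749, 750, 751, 752]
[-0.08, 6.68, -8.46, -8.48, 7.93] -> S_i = Random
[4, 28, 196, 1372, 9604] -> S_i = 4*7^i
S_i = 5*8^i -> [5, 40, 320, 2560, 20480]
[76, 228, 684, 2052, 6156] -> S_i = 76*3^i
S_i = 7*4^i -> [7, 28, 112, 448, 1792]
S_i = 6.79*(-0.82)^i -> [6.79, -5.57, 4.57, -3.74, 3.07]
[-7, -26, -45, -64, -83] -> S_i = -7 + -19*i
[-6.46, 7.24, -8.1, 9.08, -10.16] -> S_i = -6.46*(-1.12)^i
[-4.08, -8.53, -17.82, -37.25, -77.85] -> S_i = -4.08*2.09^i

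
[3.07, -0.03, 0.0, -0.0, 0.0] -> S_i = 3.07*(-0.01)^i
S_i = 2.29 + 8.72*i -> [2.29, 11.01, 19.73, 28.45, 37.17]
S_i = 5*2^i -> [5, 10, 20, 40, 80]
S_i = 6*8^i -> [6, 48, 384, 3072, 24576]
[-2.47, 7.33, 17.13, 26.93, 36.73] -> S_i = -2.47 + 9.80*i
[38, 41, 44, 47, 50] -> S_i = 38 + 3*i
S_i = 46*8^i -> [46, 368, 2944, 23552, 188416]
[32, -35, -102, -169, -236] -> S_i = 32 + -67*i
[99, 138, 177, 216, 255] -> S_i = 99 + 39*i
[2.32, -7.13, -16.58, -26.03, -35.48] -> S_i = 2.32 + -9.45*i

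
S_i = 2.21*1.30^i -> [2.21, 2.87, 3.73, 4.86, 6.31]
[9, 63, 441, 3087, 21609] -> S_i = 9*7^i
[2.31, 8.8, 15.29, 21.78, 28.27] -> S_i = 2.31 + 6.49*i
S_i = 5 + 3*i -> [5, 8, 11, 14, 17]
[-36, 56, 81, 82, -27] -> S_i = Random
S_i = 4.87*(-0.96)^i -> [4.87, -4.68, 4.49, -4.31, 4.14]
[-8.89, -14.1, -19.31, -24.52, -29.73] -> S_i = -8.89 + -5.21*i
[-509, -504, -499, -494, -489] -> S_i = -509 + 5*i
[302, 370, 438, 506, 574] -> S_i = 302 + 68*i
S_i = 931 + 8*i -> [931, 939, 947, 955, 963]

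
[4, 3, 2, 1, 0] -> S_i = 4 + -1*i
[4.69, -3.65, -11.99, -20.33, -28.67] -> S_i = 4.69 + -8.34*i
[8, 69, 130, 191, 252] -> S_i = 8 + 61*i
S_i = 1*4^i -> [1, 4, 16, 64, 256]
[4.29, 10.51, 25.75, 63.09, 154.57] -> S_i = 4.29*2.45^i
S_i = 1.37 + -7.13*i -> [1.37, -5.76, -12.89, -20.02, -27.15]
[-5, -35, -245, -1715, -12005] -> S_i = -5*7^i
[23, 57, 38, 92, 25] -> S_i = Random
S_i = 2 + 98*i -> [2, 100, 198, 296, 394]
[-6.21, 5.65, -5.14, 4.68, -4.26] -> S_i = -6.21*(-0.91)^i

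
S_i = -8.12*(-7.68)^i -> [-8.12, 62.36, -478.94, 3678.24, -28248.86]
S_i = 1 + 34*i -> [1, 35, 69, 103, 137]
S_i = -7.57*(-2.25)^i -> [-7.57, 17.03, -38.32, 86.23, -194.01]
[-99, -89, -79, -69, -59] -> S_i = -99 + 10*i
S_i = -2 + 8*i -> [-2, 6, 14, 22, 30]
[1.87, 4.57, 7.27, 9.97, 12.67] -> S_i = 1.87 + 2.70*i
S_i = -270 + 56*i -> [-270, -214, -158, -102, -46]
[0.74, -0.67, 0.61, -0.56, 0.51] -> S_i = 0.74*(-0.91)^i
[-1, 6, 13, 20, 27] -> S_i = -1 + 7*i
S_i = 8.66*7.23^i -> [8.66, 62.61, 452.68, 3272.9, 23663.07]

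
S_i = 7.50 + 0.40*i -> [7.5, 7.9, 8.3, 8.7, 9.1]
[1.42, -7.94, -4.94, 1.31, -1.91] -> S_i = Random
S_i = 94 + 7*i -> [94, 101, 108, 115, 122]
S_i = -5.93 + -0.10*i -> [-5.93, -6.03, -6.13, -6.23, -6.33]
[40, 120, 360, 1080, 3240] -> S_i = 40*3^i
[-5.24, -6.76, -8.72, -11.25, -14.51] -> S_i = -5.24*1.29^i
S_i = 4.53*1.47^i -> [4.53, 6.66, 9.79, 14.39, 21.15]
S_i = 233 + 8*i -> [233, 241, 249, 257, 265]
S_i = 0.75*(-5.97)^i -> [0.75, -4.48, 26.73, -159.58, 952.71]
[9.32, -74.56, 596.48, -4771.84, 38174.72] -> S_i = 9.32*(-8.00)^i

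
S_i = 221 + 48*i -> [221, 269, 317, 365, 413]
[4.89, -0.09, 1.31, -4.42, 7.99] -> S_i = Random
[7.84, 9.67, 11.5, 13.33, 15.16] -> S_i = 7.84 + 1.83*i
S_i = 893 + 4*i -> [893, 897, 901, 905, 909]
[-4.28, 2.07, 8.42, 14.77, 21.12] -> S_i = -4.28 + 6.35*i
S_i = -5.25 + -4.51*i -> [-5.25, -9.76, -14.27, -18.78, -23.29]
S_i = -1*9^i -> [-1, -9, -81, -729, -6561]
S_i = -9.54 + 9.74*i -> [-9.54, 0.2, 9.94, 19.68, 29.42]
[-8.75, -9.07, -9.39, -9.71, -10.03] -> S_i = -8.75 + -0.32*i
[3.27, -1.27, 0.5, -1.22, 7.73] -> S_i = Random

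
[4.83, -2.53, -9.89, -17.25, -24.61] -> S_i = 4.83 + -7.36*i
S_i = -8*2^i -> [-8, -16, -32, -64, -128]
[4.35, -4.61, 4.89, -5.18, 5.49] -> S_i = 4.35*(-1.06)^i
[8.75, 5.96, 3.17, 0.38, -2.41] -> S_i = 8.75 + -2.79*i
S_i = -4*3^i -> [-4, -12, -36, -108, -324]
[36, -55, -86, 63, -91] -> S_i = Random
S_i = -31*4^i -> [-31, -124, -496, -1984, -7936]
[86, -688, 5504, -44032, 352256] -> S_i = 86*-8^i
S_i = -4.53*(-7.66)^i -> [-4.53, 34.7, -265.8, 2036.03, -15596.0]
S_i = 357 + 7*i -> [357, 364, 371, 378, 385]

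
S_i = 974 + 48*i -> [974, 1022, 1070, 1118, 1166]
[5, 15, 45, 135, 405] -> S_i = 5*3^i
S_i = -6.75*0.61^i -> [-6.75, -4.12, -2.51, -1.53, -0.93]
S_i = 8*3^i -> [8, 24, 72, 216, 648]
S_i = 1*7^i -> [1, 7, 49, 343, 2401]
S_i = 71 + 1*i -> [71, 72, 73, 74, 75]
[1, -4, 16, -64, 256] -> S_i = 1*-4^i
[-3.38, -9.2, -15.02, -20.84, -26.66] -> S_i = -3.38 + -5.82*i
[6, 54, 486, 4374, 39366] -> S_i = 6*9^i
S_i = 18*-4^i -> [18, -72, 288, -1152, 4608]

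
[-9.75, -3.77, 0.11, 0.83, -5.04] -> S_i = Random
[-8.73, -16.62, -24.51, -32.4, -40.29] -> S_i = -8.73 + -7.89*i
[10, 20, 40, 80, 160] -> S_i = 10*2^i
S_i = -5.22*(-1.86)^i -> [-5.22, 9.71, -18.06, 33.59, -62.48]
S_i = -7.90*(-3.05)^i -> [-7.9, 24.1, -73.49, 224.14, -683.64]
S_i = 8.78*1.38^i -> [8.78, 12.12, 16.72, 23.07, 31.84]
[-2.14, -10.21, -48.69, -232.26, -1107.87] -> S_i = -2.14*4.77^i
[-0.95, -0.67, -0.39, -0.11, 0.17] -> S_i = -0.95 + 0.28*i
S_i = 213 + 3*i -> [213, 216, 219, 222, 225]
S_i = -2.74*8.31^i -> [-2.74, -22.77, -189.21, -1572.37, -13066.36]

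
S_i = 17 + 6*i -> [17, 23, 29, 35, 41]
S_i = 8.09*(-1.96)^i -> [8.09, -15.86, 31.08, -60.91, 119.39]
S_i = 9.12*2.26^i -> [9.12, 20.61, 46.58, 105.27, 237.92]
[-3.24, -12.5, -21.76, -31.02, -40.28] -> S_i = -3.24 + -9.26*i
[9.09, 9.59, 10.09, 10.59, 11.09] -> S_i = 9.09 + 0.50*i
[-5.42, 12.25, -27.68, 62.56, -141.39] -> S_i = -5.42*(-2.26)^i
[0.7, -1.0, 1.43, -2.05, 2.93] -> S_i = 0.70*(-1.43)^i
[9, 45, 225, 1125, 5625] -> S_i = 9*5^i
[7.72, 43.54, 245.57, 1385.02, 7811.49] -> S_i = 7.72*5.64^i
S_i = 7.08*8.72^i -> [7.08, 61.74, 538.35, 4694.43, 40935.41]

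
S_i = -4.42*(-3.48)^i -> [-4.42, 15.38, -53.53, 186.28, -648.25]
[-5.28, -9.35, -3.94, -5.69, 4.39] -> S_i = Random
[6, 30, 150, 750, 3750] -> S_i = 6*5^i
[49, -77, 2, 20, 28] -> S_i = Random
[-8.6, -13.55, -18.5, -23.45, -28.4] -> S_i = -8.60 + -4.95*i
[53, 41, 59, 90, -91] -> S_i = Random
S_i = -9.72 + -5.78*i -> [-9.72, -15.5, -21.28, -27.06, -32.84]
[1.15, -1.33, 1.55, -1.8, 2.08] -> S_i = 1.15*(-1.16)^i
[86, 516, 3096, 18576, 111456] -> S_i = 86*6^i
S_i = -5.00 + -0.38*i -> [-5.0, -5.38, -5.76, -6.14, -6.52]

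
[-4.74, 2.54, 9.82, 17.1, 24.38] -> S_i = -4.74 + 7.28*i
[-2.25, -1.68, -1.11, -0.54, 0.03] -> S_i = -2.25 + 0.57*i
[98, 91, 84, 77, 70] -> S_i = 98 + -7*i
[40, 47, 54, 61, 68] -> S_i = 40 + 7*i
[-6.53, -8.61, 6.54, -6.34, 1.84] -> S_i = Random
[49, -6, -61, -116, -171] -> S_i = 49 + -55*i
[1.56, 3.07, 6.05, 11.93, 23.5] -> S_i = 1.56*1.97^i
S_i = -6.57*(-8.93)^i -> [-6.57, 58.67, -523.92, 4678.64, -41780.27]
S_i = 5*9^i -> [5, 45, 405, 3645, 32805]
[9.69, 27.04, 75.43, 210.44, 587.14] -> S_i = 9.69*2.79^i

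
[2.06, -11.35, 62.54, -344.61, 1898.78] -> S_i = 2.06*(-5.51)^i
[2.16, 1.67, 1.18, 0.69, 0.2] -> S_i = 2.16 + -0.49*i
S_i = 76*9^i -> [76, 684, 6156, 55404, 498636]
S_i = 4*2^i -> [4, 8, 16, 32, 64]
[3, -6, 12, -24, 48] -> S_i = 3*-2^i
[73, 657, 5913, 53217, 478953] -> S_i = 73*9^i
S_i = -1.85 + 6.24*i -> [-1.85, 4.39, 10.63, 16.87, 23.11]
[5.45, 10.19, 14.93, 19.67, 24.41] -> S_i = 5.45 + 4.74*i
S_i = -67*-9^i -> [-67, 603, -5427, 48843, -439587]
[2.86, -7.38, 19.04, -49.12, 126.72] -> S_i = 2.86*(-2.58)^i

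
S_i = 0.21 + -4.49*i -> [0.21, -4.28, -8.77, -13.26, -17.75]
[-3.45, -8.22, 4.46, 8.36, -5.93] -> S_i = Random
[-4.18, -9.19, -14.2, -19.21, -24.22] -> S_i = -4.18 + -5.01*i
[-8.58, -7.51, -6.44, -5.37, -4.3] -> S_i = -8.58 + 1.07*i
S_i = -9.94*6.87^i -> [-9.94, -68.29, -469.14, -3222.97, -22141.82]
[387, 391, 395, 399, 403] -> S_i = 387 + 4*i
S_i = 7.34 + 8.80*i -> [7.34, 16.14, 24.94, 33.74, 42.54]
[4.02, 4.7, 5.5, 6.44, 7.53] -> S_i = 4.02*1.17^i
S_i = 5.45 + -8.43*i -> [5.45, -2.98, -11.41, -19.84, -28.27]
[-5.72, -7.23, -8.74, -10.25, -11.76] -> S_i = -5.72 + -1.51*i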